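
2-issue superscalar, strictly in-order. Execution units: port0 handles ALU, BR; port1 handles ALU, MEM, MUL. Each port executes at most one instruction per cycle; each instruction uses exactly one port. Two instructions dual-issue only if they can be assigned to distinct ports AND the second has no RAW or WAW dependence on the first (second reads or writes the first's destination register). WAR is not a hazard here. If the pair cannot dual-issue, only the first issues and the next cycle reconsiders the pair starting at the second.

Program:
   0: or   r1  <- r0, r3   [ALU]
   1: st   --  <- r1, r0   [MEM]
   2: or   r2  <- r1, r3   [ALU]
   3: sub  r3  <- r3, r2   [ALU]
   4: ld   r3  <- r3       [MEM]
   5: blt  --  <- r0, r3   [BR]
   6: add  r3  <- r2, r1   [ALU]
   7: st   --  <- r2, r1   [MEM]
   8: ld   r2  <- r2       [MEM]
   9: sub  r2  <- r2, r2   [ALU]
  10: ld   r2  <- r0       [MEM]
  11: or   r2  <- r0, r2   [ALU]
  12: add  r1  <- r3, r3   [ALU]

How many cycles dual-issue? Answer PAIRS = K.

  cy0 -> i0 (or.ALU) RAW r1
  cy1 -> i1/i2 (st.MEM/or.ALU) pair
  cy2 -> i3 (sub.ALU) RAW+WAW r3
  cy3 -> i4 (ld.MEM) RAW r3
  cy4 -> i5/i6 (blt.BR/add.ALU) pair
  cy5 -> i7 (st.MEM) no-port MEM/MEM
  cy6 -> i8 (ld.MEM) RAW+WAW r2
  cy7 -> i9 (sub.ALU) WAW r2
  cy8 -> i10 (ld.MEM) RAW+WAW r2
  cy9 -> i11/i12 (or.ALU/add.ALU) pair

PAIRS = 3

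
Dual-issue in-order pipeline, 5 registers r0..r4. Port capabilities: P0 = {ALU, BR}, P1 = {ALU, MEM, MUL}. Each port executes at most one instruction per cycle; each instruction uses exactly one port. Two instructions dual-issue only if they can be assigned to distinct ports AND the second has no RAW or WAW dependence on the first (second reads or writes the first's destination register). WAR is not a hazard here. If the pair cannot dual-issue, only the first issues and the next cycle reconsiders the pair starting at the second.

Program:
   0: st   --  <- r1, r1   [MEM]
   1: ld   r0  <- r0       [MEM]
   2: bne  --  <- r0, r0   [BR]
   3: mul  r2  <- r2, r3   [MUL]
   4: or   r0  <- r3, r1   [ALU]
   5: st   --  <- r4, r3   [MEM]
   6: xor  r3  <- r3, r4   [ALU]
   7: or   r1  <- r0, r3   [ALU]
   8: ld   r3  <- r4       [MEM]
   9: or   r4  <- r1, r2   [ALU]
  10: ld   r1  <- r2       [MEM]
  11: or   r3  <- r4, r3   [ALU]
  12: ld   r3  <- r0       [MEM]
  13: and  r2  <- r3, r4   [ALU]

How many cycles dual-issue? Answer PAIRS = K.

0. st.MEM @i0  | no-port MEM/MEM
1. ld.MEM @i1  | RAW r0
2. bne.BR mul.MUL @i2+i3  | dual
3. or.ALU st.MEM @i4+i5  | dual
4. xor.ALU @i6  | RAW r3
5. or.ALU ld.MEM @i7+i8  | dual
6. or.ALU ld.MEM @i9+i10  | dual
7. or.ALU @i11  | WAW r3
8. ld.MEM @i12  | RAW r3
9. and.ALU @i13  | tail

PAIRS = 4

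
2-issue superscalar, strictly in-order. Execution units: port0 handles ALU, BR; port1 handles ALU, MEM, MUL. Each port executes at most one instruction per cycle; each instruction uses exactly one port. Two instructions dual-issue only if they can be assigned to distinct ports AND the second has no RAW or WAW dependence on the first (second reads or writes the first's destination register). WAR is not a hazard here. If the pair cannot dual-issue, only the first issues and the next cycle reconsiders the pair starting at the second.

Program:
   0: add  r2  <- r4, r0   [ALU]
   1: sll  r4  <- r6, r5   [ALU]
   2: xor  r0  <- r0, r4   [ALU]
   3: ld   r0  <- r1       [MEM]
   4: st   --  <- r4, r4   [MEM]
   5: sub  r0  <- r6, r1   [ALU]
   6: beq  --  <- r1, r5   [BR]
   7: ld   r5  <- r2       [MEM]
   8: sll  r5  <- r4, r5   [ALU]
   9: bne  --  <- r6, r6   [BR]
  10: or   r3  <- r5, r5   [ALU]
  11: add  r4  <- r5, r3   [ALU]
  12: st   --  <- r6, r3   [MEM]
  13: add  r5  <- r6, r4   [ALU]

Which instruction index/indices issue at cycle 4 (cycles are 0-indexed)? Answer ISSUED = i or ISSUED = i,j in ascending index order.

ISSUED = 6,7

  cy0 -> i0&i1 (add sll) 2-wide
  cy1 -> i2 (xor) WAW r0
  cy2 -> i3 (ld) no-port MEM/MEM
  cy3 -> i4&i5 (st sub) 2-wide
  cy4 -> i6&i7 (beq ld) 2-wide
  cy5 -> i8&i9 (sll bne) 2-wide
  cy6 -> i10 (or) RAW r3
  cy7 -> i11&i12 (add st) 2-wide
  cy8 -> i13 (add) tail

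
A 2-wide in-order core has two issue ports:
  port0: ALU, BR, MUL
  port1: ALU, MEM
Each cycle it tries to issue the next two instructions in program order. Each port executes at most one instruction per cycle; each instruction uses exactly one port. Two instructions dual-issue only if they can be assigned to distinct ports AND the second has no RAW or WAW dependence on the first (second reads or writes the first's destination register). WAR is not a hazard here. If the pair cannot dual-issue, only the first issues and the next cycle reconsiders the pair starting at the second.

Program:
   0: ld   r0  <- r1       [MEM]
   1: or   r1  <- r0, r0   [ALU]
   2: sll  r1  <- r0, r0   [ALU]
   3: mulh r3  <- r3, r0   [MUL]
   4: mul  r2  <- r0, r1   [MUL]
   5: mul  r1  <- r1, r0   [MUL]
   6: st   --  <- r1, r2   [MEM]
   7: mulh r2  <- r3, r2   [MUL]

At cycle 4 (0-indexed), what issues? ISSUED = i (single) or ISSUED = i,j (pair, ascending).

  cy0 -> i0 (ld) RAW r0
  cy1 -> i1 (or) WAW r1
  cy2 -> i2,i3 (sll;mulh) pair
  cy3 -> i4 (mul) no-port MUL/MUL
  cy4 -> i5 (mul) RAW r1
  cy5 -> i6,i7 (st;mulh) pair

ISSUED = 5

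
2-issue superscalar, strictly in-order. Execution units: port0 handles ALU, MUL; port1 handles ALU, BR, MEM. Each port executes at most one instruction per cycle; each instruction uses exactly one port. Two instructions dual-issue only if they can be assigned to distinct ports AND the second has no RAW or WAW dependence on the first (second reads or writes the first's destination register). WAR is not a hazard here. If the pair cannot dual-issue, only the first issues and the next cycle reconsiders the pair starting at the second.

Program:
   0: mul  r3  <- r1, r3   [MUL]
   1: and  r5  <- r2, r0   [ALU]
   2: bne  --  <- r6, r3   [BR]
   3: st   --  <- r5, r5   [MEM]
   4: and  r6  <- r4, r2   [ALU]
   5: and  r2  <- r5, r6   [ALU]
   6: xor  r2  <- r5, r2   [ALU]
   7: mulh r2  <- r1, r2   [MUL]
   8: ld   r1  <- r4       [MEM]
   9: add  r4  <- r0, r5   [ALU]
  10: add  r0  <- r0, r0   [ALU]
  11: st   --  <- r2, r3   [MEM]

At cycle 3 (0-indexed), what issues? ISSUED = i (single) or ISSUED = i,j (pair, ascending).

ISSUED = 5

  cy0 -> i0&i1 (mul;and) 2-wide
  cy1 -> i2 (bne) no-port BR/MEM
  cy2 -> i3&i4 (st;and) 2-wide
  cy3 -> i5 (and) RAW+WAW r2
  cy4 -> i6 (xor) RAW+WAW r2
  cy5 -> i7&i8 (mulh;ld) 2-wide
  cy6 -> i9&i10 (add;add) 2-wide
  cy7 -> i11 (st) tail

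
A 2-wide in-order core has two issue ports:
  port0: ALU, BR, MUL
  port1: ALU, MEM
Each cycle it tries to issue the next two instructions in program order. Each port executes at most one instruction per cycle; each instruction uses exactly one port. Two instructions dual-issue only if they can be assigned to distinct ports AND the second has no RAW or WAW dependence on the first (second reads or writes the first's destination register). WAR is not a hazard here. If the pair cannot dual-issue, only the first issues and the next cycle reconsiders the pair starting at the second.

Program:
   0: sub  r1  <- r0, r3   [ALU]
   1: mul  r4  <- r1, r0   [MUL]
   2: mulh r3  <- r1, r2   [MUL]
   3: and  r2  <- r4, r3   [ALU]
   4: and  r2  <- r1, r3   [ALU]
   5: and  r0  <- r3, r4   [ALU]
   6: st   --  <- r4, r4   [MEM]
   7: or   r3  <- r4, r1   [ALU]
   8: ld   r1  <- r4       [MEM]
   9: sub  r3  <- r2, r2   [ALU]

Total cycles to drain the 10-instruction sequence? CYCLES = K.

0. sub.ALU @i0  | RAW r1
1. mul.MUL @i1  | no-port MUL/MUL
2. mulh.MUL @i2  | RAW r3
3. and.ALU @i3  | WAW r2
4. and.ALU;and.ALU @i4&i5  | 2-wide
5. st.MEM;or.ALU @i6&i7  | 2-wide
6. ld.MEM;sub.ALU @i8&i9  | 2-wide

CYCLES = 7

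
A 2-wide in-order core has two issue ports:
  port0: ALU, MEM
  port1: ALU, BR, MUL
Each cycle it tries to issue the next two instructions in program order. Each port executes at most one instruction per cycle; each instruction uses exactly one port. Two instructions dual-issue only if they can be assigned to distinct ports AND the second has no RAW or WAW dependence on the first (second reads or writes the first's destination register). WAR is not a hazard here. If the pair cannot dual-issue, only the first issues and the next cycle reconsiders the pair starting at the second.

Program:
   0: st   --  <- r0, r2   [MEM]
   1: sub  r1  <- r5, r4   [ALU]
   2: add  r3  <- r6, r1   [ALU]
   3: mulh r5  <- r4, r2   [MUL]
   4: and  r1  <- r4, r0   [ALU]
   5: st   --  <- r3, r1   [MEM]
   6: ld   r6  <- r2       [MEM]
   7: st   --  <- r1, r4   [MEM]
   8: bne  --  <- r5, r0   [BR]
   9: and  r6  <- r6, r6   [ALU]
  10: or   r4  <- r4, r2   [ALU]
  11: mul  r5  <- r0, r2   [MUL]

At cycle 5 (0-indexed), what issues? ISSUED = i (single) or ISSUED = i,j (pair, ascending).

0. st/sub @i0/i1  | dual
1. add/mulh @i2/i3  | dual
2. and @i4  | RAW r1
3. st @i5  | no-port MEM/MEM
4. ld @i6  | no-port MEM/MEM
5. st/bne @i7/i8  | dual
6. and/or @i9/i10  | dual
7. mul @i11  | tail

ISSUED = 7,8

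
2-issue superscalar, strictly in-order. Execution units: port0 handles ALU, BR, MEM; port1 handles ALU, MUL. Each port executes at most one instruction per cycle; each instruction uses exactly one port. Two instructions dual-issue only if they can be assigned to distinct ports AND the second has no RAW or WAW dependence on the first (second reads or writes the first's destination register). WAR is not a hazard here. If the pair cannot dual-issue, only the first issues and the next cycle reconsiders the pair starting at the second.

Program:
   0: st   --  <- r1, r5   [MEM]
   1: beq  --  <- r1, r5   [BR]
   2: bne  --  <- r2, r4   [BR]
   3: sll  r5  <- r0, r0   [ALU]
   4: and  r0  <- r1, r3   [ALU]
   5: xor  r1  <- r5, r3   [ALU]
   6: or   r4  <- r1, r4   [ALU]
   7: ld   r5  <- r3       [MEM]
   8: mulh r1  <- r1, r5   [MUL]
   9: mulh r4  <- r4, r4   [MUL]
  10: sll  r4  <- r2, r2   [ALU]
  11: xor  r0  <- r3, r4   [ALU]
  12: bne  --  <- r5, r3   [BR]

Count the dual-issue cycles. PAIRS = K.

PAIRS = 4

#0 head=0: st.MEM i0 no-port MEM/BR
#1 head=1: beq.BR i1 no-port BR/BR
#2 head=2: bne.BR+sll.ALU i2+i3 2-wide
#3 head=4: and.ALU+xor.ALU i4+i5 2-wide
#4 head=6: or.ALU+ld.MEM i6+i7 2-wide
#5 head=8: mulh.MUL i8 no-port MUL/MUL
#6 head=9: mulh.MUL i9 WAW r4
#7 head=10: sll.ALU i10 RAW r4
#8 head=11: xor.ALU+bne.BR i11+i12 2-wide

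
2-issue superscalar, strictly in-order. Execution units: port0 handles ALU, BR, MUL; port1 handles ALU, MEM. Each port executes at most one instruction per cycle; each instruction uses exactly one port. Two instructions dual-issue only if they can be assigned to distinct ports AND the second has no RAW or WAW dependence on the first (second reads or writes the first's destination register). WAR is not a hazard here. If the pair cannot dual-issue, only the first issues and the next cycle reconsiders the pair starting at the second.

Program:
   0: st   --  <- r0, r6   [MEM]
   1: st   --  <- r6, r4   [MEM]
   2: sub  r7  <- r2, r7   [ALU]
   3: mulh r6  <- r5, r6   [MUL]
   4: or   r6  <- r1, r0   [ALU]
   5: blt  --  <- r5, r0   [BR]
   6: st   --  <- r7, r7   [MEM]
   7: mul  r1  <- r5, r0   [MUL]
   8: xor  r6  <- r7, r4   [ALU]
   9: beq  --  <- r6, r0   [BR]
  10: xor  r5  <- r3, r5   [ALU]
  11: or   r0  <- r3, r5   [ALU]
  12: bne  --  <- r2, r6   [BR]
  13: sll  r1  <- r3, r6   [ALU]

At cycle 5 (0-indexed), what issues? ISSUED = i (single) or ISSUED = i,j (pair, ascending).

ISSUED = 8

[0] i0  st.MEM  -- no-port MEM/MEM
[1] i1&i2  st.MEM;sub.ALU  -- 2-wide
[2] i3  mulh.MUL  -- WAW r6
[3] i4&i5  or.ALU;blt.BR  -- 2-wide
[4] i6&i7  st.MEM;mul.MUL  -- 2-wide
[5] i8  xor.ALU  -- RAW r6
[6] i9&i10  beq.BR;xor.ALU  -- 2-wide
[7] i11&i12  or.ALU;bne.BR  -- 2-wide
[8] i13  sll.ALU  -- tail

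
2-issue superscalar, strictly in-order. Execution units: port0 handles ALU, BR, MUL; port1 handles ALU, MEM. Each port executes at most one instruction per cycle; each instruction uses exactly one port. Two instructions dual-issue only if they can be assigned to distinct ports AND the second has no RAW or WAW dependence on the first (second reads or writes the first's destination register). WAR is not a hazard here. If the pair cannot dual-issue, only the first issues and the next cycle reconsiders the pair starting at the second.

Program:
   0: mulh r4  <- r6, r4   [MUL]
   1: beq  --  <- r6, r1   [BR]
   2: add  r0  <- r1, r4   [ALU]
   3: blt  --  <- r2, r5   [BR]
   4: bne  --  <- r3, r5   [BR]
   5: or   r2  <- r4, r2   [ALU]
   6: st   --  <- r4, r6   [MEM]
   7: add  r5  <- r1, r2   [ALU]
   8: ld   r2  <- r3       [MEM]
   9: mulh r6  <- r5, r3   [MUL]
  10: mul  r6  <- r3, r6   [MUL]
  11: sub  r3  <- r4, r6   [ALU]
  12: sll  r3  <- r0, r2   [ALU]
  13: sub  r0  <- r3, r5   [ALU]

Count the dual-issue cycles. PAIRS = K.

PAIRS = 4

c0: i0 mulh  no-port MUL/BR
c1: i1&i2 beq;add  pair
c2: i3 blt  no-port BR/BR
c3: i4&i5 bne;or  pair
c4: i6&i7 st;add  pair
c5: i8&i9 ld;mulh  pair
c6: i10 mul  RAW r6
c7: i11 sub  WAW r3
c8: i12 sll  RAW r3
c9: i13 sub  tail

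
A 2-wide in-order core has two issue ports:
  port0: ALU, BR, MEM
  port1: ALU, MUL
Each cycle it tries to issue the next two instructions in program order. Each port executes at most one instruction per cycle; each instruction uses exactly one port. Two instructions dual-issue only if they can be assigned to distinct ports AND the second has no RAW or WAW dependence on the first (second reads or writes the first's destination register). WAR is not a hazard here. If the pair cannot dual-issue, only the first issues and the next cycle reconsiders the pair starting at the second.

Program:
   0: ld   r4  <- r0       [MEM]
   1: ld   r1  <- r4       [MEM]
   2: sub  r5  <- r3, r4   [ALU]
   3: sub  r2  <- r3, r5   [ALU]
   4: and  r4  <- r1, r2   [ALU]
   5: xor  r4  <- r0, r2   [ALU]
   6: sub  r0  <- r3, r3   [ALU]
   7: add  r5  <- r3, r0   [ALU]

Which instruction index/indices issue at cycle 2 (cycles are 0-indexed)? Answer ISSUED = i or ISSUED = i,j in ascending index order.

[0] i0  ld  -- no-port MEM/MEM
[1] i1/i2  ld sub  -- 2-wide
[2] i3  sub  -- RAW r2
[3] i4  and  -- WAW r4
[4] i5/i6  xor sub  -- 2-wide
[5] i7  add  -- tail

ISSUED = 3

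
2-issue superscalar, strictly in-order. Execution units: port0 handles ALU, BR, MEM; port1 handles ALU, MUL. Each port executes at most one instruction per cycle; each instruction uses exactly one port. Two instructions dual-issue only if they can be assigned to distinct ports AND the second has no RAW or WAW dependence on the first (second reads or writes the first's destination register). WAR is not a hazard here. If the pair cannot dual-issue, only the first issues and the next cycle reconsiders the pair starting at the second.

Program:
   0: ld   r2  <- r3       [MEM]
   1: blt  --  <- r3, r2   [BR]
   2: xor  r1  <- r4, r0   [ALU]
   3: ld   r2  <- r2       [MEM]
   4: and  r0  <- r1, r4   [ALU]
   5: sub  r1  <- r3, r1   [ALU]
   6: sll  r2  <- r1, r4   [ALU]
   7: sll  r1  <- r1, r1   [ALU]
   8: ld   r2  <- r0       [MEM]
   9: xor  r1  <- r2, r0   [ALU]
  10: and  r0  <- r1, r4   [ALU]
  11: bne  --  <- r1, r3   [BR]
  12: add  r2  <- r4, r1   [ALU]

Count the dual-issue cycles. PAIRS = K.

#0 head=0: ld.MEM i0 no-port MEM/BR
#1 head=1: blt.BR;xor.ALU i1&i2 2-wide
#2 head=3: ld.MEM;and.ALU i3&i4 2-wide
#3 head=5: sub.ALU i5 RAW r1
#4 head=6: sll.ALU;sll.ALU i6&i7 2-wide
#5 head=8: ld.MEM i8 RAW r2
#6 head=9: xor.ALU i9 RAW r1
#7 head=10: and.ALU;bne.BR i10&i11 2-wide
#8 head=12: add.ALU i12 tail

PAIRS = 4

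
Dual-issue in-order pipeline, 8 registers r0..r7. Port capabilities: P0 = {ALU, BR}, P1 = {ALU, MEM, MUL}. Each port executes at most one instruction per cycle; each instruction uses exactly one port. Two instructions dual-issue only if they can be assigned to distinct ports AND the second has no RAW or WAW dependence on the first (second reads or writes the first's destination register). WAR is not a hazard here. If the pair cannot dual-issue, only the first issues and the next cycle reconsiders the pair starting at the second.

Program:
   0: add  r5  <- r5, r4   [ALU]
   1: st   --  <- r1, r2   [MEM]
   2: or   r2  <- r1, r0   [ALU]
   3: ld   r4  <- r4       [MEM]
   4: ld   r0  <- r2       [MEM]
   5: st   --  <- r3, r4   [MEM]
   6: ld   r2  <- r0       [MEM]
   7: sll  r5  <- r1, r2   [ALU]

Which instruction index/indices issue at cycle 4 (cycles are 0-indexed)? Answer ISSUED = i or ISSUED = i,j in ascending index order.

ISSUED = 6

t=0 i0,i1:add/st ; pair
t=1 i2,i3:or/ld ; pair
t=2 i4:ld ; no-port MEM/MEM
t=3 i5:st ; no-port MEM/MEM
t=4 i6:ld ; RAW r2
t=5 i7:sll ; tail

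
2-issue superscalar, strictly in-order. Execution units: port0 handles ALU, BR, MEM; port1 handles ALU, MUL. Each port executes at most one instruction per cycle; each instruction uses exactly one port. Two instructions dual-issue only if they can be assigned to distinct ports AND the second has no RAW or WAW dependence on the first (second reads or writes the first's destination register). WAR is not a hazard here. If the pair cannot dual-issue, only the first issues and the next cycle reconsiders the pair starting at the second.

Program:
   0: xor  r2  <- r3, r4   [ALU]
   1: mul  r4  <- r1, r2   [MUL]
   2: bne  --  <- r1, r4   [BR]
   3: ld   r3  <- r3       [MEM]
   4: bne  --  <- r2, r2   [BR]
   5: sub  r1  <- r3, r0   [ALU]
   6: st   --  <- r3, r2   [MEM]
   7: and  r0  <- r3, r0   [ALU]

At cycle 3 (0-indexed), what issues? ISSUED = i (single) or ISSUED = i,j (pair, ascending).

[0] i0  xor  -- RAW r2
[1] i1  mul  -- RAW r4
[2] i2  bne  -- no-port BR/MEM
[3] i3  ld  -- no-port MEM/BR
[4] i4+i5  bne/sub  -- 2-wide
[5] i6+i7  st/and  -- 2-wide

ISSUED = 3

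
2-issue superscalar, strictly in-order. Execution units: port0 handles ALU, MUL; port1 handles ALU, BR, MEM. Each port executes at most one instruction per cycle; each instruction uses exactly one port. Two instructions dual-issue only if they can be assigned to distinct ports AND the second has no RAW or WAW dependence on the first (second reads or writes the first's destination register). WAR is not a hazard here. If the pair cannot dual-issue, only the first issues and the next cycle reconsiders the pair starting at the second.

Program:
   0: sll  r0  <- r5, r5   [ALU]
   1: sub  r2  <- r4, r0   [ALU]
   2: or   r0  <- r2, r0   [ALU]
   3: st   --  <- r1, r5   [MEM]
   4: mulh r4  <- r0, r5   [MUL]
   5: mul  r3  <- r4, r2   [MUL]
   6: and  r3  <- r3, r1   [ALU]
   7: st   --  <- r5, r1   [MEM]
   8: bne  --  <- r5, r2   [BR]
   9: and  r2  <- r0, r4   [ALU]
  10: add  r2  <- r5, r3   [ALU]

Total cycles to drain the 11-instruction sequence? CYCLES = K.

CYCLES = 8

[0] i0  sll.ALU  -- RAW r0
[1] i1  sub.ALU  -- RAW r2
[2] i2,i3  or.ALU;st.MEM  -- dual
[3] i4  mulh.MUL  -- no-port MUL/MUL
[4] i5  mul.MUL  -- RAW+WAW r3
[5] i6,i7  and.ALU;st.MEM  -- dual
[6] i8,i9  bne.BR;and.ALU  -- dual
[7] i10  add.ALU  -- tail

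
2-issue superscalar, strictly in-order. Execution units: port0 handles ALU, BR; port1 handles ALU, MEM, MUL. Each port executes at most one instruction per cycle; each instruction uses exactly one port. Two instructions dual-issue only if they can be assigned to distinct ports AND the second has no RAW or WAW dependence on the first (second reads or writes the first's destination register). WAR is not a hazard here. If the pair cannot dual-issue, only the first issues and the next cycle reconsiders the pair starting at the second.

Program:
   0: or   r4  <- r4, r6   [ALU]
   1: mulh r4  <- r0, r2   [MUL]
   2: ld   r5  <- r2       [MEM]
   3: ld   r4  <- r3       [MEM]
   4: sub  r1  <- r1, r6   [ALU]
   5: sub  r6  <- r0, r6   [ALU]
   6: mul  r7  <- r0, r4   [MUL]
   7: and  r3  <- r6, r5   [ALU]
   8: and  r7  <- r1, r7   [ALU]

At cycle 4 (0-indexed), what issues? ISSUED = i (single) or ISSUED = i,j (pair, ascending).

ISSUED = 5,6

0. or @i0  | WAW r4
1. mulh @i1  | no-port MUL/MEM
2. ld @i2  | no-port MEM/MEM
3. ld sub @i3+i4  | pair
4. sub mul @i5+i6  | pair
5. and and @i7+i8  | pair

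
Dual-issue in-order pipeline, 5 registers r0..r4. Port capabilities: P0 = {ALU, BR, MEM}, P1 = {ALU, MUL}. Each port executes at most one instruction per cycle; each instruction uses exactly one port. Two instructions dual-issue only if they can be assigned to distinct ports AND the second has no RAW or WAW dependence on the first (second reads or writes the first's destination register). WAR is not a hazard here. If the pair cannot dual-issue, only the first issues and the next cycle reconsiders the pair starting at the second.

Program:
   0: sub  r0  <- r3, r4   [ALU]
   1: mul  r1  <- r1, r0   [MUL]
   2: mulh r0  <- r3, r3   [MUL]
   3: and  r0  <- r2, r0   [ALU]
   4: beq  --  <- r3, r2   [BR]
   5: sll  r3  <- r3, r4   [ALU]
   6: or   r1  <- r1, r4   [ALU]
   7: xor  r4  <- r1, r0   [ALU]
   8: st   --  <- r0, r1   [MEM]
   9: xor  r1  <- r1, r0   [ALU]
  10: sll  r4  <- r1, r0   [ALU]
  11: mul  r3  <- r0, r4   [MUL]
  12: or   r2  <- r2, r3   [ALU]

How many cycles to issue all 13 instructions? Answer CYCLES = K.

CYCLES = 10

#0 head=0: sub.ALU i0 RAW r0
#1 head=1: mul.MUL i1 no-port MUL/MUL
#2 head=2: mulh.MUL i2 RAW+WAW r0
#3 head=3: and.ALU beq.BR i3/i4 2-wide
#4 head=5: sll.ALU or.ALU i5/i6 2-wide
#5 head=7: xor.ALU st.MEM i7/i8 2-wide
#6 head=9: xor.ALU i9 RAW r1
#7 head=10: sll.ALU i10 RAW r4
#8 head=11: mul.MUL i11 RAW r3
#9 head=12: or.ALU i12 tail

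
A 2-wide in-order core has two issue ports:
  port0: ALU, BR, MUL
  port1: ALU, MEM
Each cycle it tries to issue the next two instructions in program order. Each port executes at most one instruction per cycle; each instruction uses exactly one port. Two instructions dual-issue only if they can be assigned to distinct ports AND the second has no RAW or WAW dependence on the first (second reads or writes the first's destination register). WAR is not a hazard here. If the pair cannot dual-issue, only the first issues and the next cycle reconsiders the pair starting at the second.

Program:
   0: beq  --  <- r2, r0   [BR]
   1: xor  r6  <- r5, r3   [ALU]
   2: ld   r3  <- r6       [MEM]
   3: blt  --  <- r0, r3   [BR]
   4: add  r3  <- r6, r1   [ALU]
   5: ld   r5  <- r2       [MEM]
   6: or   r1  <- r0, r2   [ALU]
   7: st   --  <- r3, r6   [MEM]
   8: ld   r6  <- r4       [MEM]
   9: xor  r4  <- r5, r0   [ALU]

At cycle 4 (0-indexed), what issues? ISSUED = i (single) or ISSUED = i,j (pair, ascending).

#0 head=0: beq/xor i0,i1 2-wide
#1 head=2: ld i2 RAW r3
#2 head=3: blt/add i3,i4 2-wide
#3 head=5: ld/or i5,i6 2-wide
#4 head=7: st i7 no-port MEM/MEM
#5 head=8: ld/xor i8,i9 2-wide

ISSUED = 7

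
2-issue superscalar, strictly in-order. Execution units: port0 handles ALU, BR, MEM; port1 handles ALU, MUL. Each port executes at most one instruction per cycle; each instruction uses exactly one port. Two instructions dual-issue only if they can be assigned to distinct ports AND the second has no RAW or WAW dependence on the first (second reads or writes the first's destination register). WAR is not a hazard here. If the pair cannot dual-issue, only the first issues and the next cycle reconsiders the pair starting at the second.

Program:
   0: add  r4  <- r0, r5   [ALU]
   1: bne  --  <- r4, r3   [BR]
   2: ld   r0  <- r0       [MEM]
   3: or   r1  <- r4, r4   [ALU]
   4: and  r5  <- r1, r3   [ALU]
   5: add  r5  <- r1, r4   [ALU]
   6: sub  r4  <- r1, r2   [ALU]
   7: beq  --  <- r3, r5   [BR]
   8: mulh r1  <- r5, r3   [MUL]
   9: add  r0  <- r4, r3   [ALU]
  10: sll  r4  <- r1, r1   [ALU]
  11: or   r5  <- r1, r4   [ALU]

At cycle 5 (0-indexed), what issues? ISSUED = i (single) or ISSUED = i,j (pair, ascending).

ISSUED = 7,8

0. add.ALU @i0  | RAW r4
1. bne.BR @i1  | no-port BR/MEM
2. ld.MEM/or.ALU @i2+i3  | pair
3. and.ALU @i4  | WAW r5
4. add.ALU/sub.ALU @i5+i6  | pair
5. beq.BR/mulh.MUL @i7+i8  | pair
6. add.ALU/sll.ALU @i9+i10  | pair
7. or.ALU @i11  | tail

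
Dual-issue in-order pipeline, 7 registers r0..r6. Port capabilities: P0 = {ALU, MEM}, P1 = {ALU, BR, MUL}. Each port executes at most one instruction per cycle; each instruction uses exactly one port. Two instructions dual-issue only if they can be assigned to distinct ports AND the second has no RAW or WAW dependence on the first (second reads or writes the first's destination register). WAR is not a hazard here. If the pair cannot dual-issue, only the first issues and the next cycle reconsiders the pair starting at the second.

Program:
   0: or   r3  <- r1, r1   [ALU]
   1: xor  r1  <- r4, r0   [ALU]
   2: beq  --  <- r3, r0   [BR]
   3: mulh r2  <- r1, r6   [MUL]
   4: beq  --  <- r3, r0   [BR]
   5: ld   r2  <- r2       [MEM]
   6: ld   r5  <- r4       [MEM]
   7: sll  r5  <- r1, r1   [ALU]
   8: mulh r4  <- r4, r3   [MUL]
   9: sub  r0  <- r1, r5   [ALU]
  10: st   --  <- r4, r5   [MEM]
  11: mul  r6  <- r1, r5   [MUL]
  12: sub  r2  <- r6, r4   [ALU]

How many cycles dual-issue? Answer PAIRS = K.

PAIRS = 4

t=0 i0+i1:or.ALU/xor.ALU ; 2-wide
t=1 i2:beq.BR ; no-port BR/MUL
t=2 i3:mulh.MUL ; no-port MUL/BR
t=3 i4+i5:beq.BR/ld.MEM ; 2-wide
t=4 i6:ld.MEM ; WAW r5
t=5 i7+i8:sll.ALU/mulh.MUL ; 2-wide
t=6 i9+i10:sub.ALU/st.MEM ; 2-wide
t=7 i11:mul.MUL ; RAW r6
t=8 i12:sub.ALU ; tail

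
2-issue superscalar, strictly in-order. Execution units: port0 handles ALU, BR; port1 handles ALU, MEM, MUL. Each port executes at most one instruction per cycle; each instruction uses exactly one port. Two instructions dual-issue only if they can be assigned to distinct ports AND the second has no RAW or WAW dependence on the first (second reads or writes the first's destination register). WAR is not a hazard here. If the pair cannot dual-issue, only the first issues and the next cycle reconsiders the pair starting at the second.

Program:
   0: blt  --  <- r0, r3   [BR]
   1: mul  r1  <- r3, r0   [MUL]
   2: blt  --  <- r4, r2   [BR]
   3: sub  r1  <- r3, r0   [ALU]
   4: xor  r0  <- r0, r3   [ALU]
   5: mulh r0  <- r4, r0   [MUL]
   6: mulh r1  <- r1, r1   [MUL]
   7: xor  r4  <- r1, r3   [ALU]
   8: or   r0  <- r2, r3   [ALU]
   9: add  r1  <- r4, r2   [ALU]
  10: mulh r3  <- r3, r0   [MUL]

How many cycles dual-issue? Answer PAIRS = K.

PAIRS = 4

#0 head=0: blt.BR/mul.MUL i0+i1 pair
#1 head=2: blt.BR/sub.ALU i2+i3 pair
#2 head=4: xor.ALU i4 RAW+WAW r0
#3 head=5: mulh.MUL i5 no-port MUL/MUL
#4 head=6: mulh.MUL i6 RAW r1
#5 head=7: xor.ALU/or.ALU i7+i8 pair
#6 head=9: add.ALU/mulh.MUL i9+i10 pair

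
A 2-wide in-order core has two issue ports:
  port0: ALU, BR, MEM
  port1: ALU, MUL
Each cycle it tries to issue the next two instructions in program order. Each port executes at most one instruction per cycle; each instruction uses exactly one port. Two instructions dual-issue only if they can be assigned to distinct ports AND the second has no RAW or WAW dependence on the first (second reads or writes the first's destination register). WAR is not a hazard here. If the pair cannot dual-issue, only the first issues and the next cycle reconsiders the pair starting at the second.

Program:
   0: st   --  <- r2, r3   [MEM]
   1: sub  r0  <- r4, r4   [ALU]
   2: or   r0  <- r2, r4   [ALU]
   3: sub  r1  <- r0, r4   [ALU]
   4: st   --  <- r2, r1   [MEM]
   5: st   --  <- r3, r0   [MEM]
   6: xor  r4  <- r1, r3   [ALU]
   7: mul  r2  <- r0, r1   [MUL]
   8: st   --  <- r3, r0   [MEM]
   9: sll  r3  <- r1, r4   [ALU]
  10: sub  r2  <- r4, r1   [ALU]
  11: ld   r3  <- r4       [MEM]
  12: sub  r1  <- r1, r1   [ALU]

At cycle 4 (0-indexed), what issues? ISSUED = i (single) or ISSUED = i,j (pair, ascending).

ISSUED = 5,6

  cy0 -> i0+i1 (st.MEM/sub.ALU) 2-wide
  cy1 -> i2 (or.ALU) RAW r0
  cy2 -> i3 (sub.ALU) RAW r1
  cy3 -> i4 (st.MEM) no-port MEM/MEM
  cy4 -> i5+i6 (st.MEM/xor.ALU) 2-wide
  cy5 -> i7+i8 (mul.MUL/st.MEM) 2-wide
  cy6 -> i9+i10 (sll.ALU/sub.ALU) 2-wide
  cy7 -> i11+i12 (ld.MEM/sub.ALU) 2-wide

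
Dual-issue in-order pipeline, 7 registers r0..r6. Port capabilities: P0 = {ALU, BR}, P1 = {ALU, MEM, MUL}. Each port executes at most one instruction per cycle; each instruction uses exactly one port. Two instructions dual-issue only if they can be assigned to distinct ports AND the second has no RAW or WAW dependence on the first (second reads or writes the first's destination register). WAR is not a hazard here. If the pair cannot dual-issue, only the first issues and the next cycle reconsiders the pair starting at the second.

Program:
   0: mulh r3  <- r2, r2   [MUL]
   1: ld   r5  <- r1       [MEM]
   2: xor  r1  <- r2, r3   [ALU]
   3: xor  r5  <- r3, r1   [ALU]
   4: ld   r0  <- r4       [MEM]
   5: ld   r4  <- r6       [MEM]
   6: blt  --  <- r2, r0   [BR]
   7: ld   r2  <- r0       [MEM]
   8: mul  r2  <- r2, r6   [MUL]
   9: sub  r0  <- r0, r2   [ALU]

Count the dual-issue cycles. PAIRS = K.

  cy0 -> i0 (mulh) no-port MUL/MEM
  cy1 -> i1+i2 (ld+xor) dual
  cy2 -> i3+i4 (xor+ld) dual
  cy3 -> i5+i6 (ld+blt) dual
  cy4 -> i7 (ld) no-port MEM/MUL
  cy5 -> i8 (mul) RAW r2
  cy6 -> i9 (sub) tail

PAIRS = 3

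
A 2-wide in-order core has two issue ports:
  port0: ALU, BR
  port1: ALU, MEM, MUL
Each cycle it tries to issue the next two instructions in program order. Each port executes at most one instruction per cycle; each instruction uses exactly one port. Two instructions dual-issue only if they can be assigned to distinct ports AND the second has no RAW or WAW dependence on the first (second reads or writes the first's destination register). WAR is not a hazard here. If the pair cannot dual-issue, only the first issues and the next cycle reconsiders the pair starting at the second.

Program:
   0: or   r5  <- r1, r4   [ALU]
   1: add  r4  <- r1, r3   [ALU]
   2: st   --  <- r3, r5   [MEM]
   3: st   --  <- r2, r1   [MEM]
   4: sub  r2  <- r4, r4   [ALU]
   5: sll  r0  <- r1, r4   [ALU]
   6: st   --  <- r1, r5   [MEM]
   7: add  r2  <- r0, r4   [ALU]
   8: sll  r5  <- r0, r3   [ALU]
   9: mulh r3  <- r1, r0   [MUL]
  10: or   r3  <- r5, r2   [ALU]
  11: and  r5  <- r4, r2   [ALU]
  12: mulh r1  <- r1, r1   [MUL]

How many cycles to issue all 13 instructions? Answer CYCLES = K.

CYCLES = 8

0. or.ALU/add.ALU @i0&i1  | dual
1. st.MEM @i2  | no-port MEM/MEM
2. st.MEM/sub.ALU @i3&i4  | dual
3. sll.ALU/st.MEM @i5&i6  | dual
4. add.ALU/sll.ALU @i7&i8  | dual
5. mulh.MUL @i9  | WAW r3
6. or.ALU/and.ALU @i10&i11  | dual
7. mulh.MUL @i12  | tail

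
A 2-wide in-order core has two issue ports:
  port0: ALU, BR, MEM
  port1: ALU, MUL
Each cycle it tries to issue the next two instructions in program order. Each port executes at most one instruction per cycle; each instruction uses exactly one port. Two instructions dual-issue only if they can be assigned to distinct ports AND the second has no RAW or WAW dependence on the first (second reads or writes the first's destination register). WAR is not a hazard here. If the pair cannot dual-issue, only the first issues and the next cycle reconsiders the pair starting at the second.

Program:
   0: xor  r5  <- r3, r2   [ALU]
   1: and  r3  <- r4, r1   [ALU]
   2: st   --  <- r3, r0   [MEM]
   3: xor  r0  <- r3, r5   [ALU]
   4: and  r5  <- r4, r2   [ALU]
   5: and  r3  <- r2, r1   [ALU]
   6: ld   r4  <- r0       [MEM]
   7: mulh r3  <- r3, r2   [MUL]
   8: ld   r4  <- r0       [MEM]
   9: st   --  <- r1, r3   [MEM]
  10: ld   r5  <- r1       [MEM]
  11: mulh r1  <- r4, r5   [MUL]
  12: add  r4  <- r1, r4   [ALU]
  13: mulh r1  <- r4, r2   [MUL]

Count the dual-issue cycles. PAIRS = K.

c0: i0,i1 xor+and  pair
c1: i2,i3 st+xor  pair
c2: i4,i5 and+and  pair
c3: i6,i7 ld+mulh  pair
c4: i8 ld  no-port MEM/MEM
c5: i9 st  no-port MEM/MEM
c6: i10 ld  RAW r5
c7: i11 mulh  RAW r1
c8: i12 add  RAW r4
c9: i13 mulh  tail

PAIRS = 4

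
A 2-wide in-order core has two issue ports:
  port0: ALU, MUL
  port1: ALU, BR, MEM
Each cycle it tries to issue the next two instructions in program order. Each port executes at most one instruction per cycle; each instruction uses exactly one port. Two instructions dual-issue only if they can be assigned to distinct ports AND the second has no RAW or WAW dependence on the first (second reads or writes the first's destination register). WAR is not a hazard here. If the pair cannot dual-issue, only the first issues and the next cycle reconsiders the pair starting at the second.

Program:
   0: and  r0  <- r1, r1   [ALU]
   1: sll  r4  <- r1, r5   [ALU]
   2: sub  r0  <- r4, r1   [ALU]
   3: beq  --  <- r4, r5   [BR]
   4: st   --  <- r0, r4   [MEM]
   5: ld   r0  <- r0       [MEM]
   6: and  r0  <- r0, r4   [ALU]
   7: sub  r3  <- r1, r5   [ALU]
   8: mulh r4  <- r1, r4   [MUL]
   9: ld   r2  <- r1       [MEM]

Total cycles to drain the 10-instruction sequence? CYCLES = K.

[0] i0&i1  and.ALU;sll.ALU  -- dual
[1] i2&i3  sub.ALU;beq.BR  -- dual
[2] i4  st.MEM  -- no-port MEM/MEM
[3] i5  ld.MEM  -- RAW+WAW r0
[4] i6&i7  and.ALU;sub.ALU  -- dual
[5] i8&i9  mulh.MUL;ld.MEM  -- dual

CYCLES = 6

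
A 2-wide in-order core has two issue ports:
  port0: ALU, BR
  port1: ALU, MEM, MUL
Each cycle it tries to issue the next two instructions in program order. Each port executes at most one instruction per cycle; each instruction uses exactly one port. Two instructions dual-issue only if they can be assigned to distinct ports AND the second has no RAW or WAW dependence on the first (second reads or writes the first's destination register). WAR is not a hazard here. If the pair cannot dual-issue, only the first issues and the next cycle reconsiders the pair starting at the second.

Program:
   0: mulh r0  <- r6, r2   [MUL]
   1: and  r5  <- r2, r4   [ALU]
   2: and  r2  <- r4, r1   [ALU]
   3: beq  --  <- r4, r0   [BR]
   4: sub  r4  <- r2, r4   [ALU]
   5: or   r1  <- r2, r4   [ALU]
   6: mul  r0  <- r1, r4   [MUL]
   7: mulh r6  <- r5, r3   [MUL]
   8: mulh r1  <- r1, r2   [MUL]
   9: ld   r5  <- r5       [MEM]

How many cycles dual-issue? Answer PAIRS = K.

#0 head=0: mulh and i0,i1 dual
#1 head=2: and beq i2,i3 dual
#2 head=4: sub i4 RAW r4
#3 head=5: or i5 RAW r1
#4 head=6: mul i6 no-port MUL/MUL
#5 head=7: mulh i7 no-port MUL/MUL
#6 head=8: mulh i8 no-port MUL/MEM
#7 head=9: ld i9 tail

PAIRS = 2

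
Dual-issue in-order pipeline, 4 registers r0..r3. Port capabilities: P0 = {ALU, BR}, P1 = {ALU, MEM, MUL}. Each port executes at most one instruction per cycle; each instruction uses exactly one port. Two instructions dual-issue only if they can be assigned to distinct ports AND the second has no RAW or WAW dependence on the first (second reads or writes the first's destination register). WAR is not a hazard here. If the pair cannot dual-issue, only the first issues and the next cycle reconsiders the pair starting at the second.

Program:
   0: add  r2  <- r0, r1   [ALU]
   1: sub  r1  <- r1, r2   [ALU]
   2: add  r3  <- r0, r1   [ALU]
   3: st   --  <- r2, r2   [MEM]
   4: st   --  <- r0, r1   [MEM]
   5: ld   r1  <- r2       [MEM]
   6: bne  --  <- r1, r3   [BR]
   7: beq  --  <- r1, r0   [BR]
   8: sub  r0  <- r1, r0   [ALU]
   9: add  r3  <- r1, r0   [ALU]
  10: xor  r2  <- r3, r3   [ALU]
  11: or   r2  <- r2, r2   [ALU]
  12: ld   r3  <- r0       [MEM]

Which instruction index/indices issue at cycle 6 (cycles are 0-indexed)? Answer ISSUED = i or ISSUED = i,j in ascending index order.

[0] i0  add  -- RAW r2
[1] i1  sub  -- RAW r1
[2] i2+i3  add st  -- 2-wide
[3] i4  st  -- no-port MEM/MEM
[4] i5  ld  -- RAW r1
[5] i6  bne  -- no-port BR/BR
[6] i7+i8  beq sub  -- 2-wide
[7] i9  add  -- RAW r3
[8] i10  xor  -- RAW+WAW r2
[9] i11+i12  or ld  -- 2-wide

ISSUED = 7,8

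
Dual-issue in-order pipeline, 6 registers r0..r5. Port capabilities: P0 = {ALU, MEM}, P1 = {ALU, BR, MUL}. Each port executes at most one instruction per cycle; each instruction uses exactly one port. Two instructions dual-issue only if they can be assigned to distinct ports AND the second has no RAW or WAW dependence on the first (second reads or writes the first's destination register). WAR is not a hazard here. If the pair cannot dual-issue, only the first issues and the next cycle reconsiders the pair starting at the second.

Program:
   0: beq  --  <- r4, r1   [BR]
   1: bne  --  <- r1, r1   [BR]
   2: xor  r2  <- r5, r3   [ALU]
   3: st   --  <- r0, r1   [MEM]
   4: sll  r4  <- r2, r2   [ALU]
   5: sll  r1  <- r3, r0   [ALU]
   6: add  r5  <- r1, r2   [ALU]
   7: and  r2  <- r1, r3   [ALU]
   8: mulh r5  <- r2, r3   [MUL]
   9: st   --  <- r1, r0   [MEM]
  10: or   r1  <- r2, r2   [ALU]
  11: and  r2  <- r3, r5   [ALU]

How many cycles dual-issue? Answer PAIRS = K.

PAIRS = 5

[0] i0  beq.BR  -- no-port BR/BR
[1] i1+i2  bne.BR+xor.ALU  -- dual
[2] i3+i4  st.MEM+sll.ALU  -- dual
[3] i5  sll.ALU  -- RAW r1
[4] i6+i7  add.ALU+and.ALU  -- dual
[5] i8+i9  mulh.MUL+st.MEM  -- dual
[6] i10+i11  or.ALU+and.ALU  -- dual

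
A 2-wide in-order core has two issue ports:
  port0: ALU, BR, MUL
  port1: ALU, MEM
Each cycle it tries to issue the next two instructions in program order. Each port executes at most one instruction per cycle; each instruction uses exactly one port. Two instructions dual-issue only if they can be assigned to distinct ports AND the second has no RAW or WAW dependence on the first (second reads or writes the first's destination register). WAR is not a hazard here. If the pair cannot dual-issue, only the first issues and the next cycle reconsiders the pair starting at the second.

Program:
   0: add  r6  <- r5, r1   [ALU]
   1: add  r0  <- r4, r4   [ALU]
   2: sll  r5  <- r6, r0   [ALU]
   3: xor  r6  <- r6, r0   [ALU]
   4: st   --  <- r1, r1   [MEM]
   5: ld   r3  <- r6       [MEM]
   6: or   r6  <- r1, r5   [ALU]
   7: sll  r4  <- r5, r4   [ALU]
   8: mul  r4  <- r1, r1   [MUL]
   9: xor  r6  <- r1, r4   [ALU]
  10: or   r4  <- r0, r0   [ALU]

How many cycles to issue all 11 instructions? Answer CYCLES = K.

[0] i0/i1  add/add  -- dual
[1] i2/i3  sll/xor  -- dual
[2] i4  st  -- no-port MEM/MEM
[3] i5/i6  ld/or  -- dual
[4] i7  sll  -- WAW r4
[5] i8  mul  -- RAW r4
[6] i9/i10  xor/or  -- dual

CYCLES = 7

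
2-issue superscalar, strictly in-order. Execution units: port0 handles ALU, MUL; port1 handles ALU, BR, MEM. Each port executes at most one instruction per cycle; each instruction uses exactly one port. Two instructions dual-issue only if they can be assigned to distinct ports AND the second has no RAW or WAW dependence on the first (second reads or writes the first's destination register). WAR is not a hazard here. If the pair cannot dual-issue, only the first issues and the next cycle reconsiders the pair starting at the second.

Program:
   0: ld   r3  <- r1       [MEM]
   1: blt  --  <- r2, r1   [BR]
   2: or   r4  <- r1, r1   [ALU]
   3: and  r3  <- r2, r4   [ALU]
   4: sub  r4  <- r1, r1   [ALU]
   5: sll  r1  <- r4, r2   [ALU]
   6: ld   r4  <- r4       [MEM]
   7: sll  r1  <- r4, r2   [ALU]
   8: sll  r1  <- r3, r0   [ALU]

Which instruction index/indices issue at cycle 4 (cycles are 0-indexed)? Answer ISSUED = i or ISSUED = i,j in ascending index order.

ISSUED = 7

#0 head=0: ld i0 no-port MEM/BR
#1 head=1: blt or i1&i2 pair
#2 head=3: and sub i3&i4 pair
#3 head=5: sll ld i5&i6 pair
#4 head=7: sll i7 WAW r1
#5 head=8: sll i8 tail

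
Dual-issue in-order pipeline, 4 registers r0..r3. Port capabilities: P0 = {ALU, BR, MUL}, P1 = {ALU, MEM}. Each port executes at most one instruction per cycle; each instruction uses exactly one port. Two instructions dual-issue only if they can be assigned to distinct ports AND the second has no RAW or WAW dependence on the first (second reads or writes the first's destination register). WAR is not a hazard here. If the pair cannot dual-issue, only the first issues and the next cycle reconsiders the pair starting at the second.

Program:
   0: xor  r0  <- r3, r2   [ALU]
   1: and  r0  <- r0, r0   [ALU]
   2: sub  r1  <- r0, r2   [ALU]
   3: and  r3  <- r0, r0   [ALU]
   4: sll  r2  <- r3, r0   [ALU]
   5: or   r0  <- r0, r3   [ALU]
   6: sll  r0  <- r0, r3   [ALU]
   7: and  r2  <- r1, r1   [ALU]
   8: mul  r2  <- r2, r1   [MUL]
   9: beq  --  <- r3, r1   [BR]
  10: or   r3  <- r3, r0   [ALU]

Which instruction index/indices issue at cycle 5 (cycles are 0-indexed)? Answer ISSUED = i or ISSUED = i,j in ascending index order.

ISSUED = 8

0. xor.ALU @i0  | RAW+WAW r0
1. and.ALU @i1  | RAW r0
2. sub.ALU/and.ALU @i2+i3  | dual
3. sll.ALU/or.ALU @i4+i5  | dual
4. sll.ALU/and.ALU @i6+i7  | dual
5. mul.MUL @i8  | no-port MUL/BR
6. beq.BR/or.ALU @i9+i10  | dual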